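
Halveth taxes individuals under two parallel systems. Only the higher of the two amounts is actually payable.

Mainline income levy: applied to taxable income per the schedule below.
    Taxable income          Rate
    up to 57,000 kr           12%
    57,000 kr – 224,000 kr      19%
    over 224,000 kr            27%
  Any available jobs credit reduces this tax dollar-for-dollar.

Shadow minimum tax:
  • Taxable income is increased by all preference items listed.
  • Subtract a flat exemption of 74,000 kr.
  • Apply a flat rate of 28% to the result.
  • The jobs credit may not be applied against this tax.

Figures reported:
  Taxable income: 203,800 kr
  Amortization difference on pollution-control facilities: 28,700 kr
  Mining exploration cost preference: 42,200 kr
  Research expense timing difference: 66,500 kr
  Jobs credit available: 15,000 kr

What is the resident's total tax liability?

74,816 kr

Mainline income levy:
  57,000 kr × 12% = 6,840 kr
  146,800 kr × 19% = 27,892 kr
  → 34,732 kr
  Less jobs credit 15,000 kr → 19,732 kr

Shadow minimum tax:
  Adjusted income: 203,800 kr + 28,700 kr + 42,200 kr + 66,500 kr = 341,200 kr
  Less exemption 74,000 kr → base 267,200 kr
  267,200 kr × 28% = 74,816 kr

74,816 kr > 19,732 kr, so the shadow minimum tax is the binding amount.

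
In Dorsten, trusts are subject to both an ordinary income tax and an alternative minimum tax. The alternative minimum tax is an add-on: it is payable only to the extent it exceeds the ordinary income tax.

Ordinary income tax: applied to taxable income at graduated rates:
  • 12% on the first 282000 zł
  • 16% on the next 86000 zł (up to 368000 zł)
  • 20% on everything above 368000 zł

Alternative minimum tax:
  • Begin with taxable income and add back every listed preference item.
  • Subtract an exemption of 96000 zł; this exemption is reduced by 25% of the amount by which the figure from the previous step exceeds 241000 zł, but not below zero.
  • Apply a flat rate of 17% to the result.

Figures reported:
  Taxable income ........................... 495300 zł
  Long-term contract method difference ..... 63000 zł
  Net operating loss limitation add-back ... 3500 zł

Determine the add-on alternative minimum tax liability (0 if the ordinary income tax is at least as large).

19760 zł

Ordinary income tax:
  282000 zł × 12% = 33840 zł
  86000 zł × 16% = 13760 zł
  127300 zł × 20% = 25460 zł
  → 73060 zł

Alternative minimum tax:
  Adjusted income: 495300 zł + 63000 zł + 3500 zł = 561800 zł
  Exemption: 96000 zł − 25% × (561800 zł − 241000 zł) = 96000 zł − 80200 zł = 15800 zł
  Base: 561800 zł − 15800 zł = 546000 zł
  546000 zł × 17% = 92820 zł

Excess of alternative minimum tax over ordinary income tax: 92820 zł − 73060 zł = 19760 zł.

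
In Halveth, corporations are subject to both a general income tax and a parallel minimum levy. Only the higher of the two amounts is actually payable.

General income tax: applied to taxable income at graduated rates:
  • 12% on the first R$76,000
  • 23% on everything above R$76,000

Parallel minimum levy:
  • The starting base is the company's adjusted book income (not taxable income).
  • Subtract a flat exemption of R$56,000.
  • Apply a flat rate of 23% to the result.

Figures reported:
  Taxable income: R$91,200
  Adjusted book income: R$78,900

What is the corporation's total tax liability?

General income tax:
  R$76,000 × 12% = R$9,120
  R$15,200 × 23% = R$3,496
  → R$12,616

Parallel minimum levy:
  Base (adjusted book income): R$78,900
  Less exemption R$56,000 → base R$22,900
  R$22,900 × 23% = R$5,267

R$12,616 > R$5,267, so the general income tax governs.

R$12,616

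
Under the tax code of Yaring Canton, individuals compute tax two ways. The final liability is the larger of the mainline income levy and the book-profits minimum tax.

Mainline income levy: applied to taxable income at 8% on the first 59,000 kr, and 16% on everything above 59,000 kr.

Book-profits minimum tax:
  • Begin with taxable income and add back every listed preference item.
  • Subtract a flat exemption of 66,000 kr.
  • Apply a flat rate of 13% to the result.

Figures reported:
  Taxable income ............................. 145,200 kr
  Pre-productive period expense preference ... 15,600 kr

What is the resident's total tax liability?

18,512 kr

Mainline income levy:
  59,000 kr × 8% = 4,720 kr
  86,200 kr × 16% = 13,792 kr
  → 18,512 kr

Book-profits minimum tax:
  Adjusted income: 145,200 kr + 15,600 kr = 160,800 kr
  Less exemption 66,000 kr → base 94,800 kr
  94,800 kr × 13% = 12,324 kr

18,512 kr > 12,324 kr, so the mainline income levy governs.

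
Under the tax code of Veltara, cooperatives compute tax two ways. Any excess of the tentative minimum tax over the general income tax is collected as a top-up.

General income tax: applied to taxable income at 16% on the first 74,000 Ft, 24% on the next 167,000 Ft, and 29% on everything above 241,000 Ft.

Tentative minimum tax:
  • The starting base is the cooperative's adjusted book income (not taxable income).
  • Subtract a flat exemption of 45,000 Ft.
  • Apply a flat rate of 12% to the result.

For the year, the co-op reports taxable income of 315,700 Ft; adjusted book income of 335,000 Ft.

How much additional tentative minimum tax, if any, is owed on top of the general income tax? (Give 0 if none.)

0 Ft

Tentative minimum tax:
  Base (adjusted book income): 335,000 Ft
  Less exemption 45,000 Ft → base 290,000 Ft
  290,000 Ft × 12% = 34,800 Ft

General income tax:
  74,000 Ft × 16% = 11,840 Ft
  167,000 Ft × 24% = 40,080 Ft
  74,700 Ft × 29% = 21,663 Ft
  → 73,583 Ft

34,800 Ft ≤ 73,583 Ft, so no add-on is due.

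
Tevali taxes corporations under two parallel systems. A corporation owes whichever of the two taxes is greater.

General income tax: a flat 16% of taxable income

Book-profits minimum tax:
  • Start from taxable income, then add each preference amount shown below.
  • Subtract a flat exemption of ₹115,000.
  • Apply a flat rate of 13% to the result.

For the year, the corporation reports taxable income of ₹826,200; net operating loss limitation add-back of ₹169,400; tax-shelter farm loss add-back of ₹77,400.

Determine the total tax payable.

₹132,192

Book-profits minimum tax:
  Adjusted income: ₹826,200 + ₹169,400 + ₹77,400 = ₹1,073,000
  Less exemption ₹115,000 → base ₹958,000
  ₹958,000 × 13% = ₹124,540

General income tax:
  ₹826,200 × 16% = ₹132,192

₹132,192 > ₹124,540, so the general income tax governs.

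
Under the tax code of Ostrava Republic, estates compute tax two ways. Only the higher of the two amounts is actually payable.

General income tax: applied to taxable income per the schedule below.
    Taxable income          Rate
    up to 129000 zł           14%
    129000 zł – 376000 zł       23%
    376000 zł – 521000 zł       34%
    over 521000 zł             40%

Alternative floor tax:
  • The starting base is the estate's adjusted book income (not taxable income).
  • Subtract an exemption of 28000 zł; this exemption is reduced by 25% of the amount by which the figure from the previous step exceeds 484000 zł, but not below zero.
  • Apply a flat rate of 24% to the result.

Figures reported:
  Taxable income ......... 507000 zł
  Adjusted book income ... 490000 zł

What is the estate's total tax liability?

Alternative floor tax:
  Base (adjusted book income): 490000 zł
  Exemption: 28000 zł − 25% × (490000 zł − 484000 zł) = 28000 zł − 1500 zł = 26500 zł
  Base: 490000 zł − 26500 zł = 463500 zł
  463500 zł × 24% = 111240 zł

General income tax:
  129000 zł × 14% = 18060 zł
  247000 zł × 23% = 56810 zł
  131000 zł × 34% = 44540 zł
  → 119410 zł

119410 zł > 111240 zł, so the general income tax governs.

119410 zł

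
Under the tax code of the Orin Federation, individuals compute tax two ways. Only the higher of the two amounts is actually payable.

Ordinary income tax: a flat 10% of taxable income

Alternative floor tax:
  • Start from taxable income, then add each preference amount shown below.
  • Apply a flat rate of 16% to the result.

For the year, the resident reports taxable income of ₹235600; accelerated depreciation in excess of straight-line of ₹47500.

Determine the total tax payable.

Alternative floor tax:
  Adjusted income: ₹235600 + ₹47500 = ₹283100
  ₹283100 × 16% = ₹45296

Ordinary income tax:
  ₹235600 × 10% = ₹23560

₹45296 > ₹23560, so the alternative floor tax is the binding amount.

₹45296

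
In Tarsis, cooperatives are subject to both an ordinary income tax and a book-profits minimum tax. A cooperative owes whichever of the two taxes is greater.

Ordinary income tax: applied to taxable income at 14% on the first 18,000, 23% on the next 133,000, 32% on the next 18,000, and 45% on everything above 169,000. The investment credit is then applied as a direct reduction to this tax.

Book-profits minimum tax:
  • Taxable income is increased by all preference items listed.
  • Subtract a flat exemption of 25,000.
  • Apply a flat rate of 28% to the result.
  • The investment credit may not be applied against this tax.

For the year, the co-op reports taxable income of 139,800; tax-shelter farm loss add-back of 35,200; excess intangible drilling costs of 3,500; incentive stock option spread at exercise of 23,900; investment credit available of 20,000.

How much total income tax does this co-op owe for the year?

49,672

Book-profits minimum tax:
  Adjusted income: 139,800 + 35,200 + 3,500 + 23,900 = 202,400
  Less exemption 25,000 → base 177,400
  177,400 × 28% = 49,672

Ordinary income tax:
  18,000 × 14% = 2,520
  121,800 × 23% = 28,014
  → 30,534
  Less investment credit 20,000 → 10,534

49,672 > 10,534, so the book-profits minimum tax is the binding amount.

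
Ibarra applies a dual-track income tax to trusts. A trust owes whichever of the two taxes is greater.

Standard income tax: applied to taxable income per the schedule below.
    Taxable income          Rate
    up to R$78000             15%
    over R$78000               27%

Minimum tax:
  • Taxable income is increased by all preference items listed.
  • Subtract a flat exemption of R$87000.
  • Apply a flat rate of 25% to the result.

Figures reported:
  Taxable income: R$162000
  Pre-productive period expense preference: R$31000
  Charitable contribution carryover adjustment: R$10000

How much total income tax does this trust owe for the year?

R$34380

Minimum tax:
  Adjusted income: R$162000 + R$31000 + R$10000 = R$203000
  Less exemption R$87000 → base R$116000
  R$116000 × 25% = R$29000

Standard income tax:
  R$78000 × 15% = R$11700
  R$84000 × 27% = R$22680
  → R$34380

R$34380 > R$29000, so the standard income tax governs.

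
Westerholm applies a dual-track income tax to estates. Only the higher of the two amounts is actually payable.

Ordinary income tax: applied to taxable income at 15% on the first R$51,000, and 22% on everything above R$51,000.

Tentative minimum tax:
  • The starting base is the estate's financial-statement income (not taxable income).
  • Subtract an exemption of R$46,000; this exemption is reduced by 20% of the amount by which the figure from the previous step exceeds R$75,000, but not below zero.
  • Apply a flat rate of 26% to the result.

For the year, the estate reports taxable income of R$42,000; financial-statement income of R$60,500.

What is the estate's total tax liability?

R$6,300

Ordinary income tax:
  R$42,000 × 15% = R$6,300

Tentative minimum tax:
  Base (financial-statement income): R$60,500
  Exemption: R$60,500 ≤ R$75,000, so full R$46,000 applies
  Base: R$60,500 − R$46,000 = R$14,500
  R$14,500 × 26% = R$3,770

R$6,300 > R$3,770, so the ordinary income tax governs.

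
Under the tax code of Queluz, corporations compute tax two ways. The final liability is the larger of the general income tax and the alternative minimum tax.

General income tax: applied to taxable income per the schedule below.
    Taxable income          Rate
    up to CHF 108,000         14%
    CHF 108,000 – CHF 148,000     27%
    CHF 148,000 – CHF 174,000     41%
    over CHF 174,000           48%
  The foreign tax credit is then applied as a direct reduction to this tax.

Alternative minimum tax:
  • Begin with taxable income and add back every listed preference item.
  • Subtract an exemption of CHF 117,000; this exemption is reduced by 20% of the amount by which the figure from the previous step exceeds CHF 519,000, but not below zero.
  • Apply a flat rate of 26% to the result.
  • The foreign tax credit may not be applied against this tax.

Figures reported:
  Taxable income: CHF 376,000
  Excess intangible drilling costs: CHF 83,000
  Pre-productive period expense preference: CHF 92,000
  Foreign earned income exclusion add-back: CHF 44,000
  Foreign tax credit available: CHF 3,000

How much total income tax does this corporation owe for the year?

CHF 130,540

Alternative minimum tax:
  Adjusted income: CHF 376,000 + CHF 83,000 + CHF 92,000 + CHF 44,000 = CHF 595,000
  Exemption: CHF 117,000 − 20% × (CHF 595,000 − CHF 519,000) = CHF 117,000 − CHF 15,200 = CHF 101,800
  Base: CHF 595,000 − CHF 101,800 = CHF 493,200
  CHF 493,200 × 26% = CHF 128,232

General income tax:
  CHF 108,000 × 14% = CHF 15,120
  CHF 40,000 × 27% = CHF 10,800
  CHF 26,000 × 41% = CHF 10,660
  CHF 202,000 × 48% = CHF 96,960
  → CHF 133,540
  Less foreign tax credit CHF 3,000 → CHF 130,540

CHF 130,540 > CHF 128,232, so the general income tax governs.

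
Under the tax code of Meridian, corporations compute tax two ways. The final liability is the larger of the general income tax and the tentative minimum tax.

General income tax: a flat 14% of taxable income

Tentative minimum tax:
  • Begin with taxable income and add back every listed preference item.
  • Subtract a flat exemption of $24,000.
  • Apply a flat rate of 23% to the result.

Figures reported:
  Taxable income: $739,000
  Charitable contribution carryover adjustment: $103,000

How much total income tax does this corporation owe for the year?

$188,140

General income tax:
  $739,000 × 14% = $103,460

Tentative minimum tax:
  Adjusted income: $739,000 + $103,000 = $842,000
  Less exemption $24,000 → base $818,000
  $818,000 × 23% = $188,140

$188,140 > $103,460, so the tentative minimum tax is the binding amount.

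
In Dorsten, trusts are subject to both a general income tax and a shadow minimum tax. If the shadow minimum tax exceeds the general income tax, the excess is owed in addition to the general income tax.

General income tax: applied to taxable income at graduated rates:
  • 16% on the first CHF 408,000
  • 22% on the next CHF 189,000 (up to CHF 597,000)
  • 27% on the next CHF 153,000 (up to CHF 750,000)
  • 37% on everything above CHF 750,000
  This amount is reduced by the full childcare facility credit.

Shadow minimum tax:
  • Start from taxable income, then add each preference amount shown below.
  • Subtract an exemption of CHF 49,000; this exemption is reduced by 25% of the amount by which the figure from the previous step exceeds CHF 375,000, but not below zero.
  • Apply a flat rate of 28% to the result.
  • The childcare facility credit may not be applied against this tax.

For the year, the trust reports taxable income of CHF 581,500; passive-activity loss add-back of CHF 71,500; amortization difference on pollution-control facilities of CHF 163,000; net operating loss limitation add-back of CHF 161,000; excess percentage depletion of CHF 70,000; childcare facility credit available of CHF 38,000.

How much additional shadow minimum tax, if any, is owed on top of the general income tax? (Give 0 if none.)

CHF 227,710

Shadow minimum tax:
  Adjusted income: CHF 581,500 + CHF 71,500 + CHF 163,000 + CHF 161,000 + CHF 70,000 = CHF 1,047,000
  Exemption: 25% × (CHF 1,047,000 − CHF 375,000) = CHF 168,000 ≥ CHF 49,000, so the exemption is fully phased out
  Base: CHF 1,047,000 − CHF 0 = CHF 1,047,000
  CHF 1,047,000 × 28% = CHF 293,160

General income tax:
  CHF 408,000 × 16% = CHF 65,280
  CHF 173,500 × 22% = CHF 38,170
  → CHF 103,450
  Less childcare facility credit CHF 38,000 → CHF 65,450

Excess of shadow minimum tax over general income tax: CHF 293,160 − CHF 65,450 = CHF 227,710.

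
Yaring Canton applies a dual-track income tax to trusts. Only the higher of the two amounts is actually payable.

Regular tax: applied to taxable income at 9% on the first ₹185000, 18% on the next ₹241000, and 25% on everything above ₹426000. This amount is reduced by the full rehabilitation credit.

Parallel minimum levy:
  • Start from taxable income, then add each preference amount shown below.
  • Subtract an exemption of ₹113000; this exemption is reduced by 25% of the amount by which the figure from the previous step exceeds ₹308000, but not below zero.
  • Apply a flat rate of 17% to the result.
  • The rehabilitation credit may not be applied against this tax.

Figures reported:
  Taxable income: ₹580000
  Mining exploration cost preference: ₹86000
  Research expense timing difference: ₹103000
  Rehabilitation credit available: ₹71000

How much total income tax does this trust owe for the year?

Regular tax:
  ₹185000 × 9% = ₹16650
  ₹241000 × 18% = ₹43380
  ₹154000 × 25% = ₹38500
  → ₹98530
  Less rehabilitation credit ₹71000 → ₹27530

Parallel minimum levy:
  Adjusted income: ₹580000 + ₹86000 + ₹103000 = ₹769000
  Exemption: 25% × (₹769000 − ₹308000) = ₹115250 ≥ ₹113000, so the exemption is fully phased out
  Base: ₹769000 − ₹0 = ₹769000
  ₹769000 × 17% = ₹130730

₹130730 > ₹27530, so the parallel minimum levy is the binding amount.

₹130730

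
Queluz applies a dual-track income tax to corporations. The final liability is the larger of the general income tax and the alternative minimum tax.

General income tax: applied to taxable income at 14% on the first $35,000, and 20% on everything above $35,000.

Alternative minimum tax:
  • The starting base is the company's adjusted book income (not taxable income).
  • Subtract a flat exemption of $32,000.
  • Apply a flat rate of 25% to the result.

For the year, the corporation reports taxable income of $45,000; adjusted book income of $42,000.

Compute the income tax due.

Alternative minimum tax:
  Base (adjusted book income): $42,000
  Less exemption $32,000 → base $10,000
  $10,000 × 25% = $2,500

General income tax:
  $35,000 × 14% = $4,900
  $10,000 × 20% = $2,000
  → $6,900

$6,900 > $2,500, so the general income tax governs.

$6,900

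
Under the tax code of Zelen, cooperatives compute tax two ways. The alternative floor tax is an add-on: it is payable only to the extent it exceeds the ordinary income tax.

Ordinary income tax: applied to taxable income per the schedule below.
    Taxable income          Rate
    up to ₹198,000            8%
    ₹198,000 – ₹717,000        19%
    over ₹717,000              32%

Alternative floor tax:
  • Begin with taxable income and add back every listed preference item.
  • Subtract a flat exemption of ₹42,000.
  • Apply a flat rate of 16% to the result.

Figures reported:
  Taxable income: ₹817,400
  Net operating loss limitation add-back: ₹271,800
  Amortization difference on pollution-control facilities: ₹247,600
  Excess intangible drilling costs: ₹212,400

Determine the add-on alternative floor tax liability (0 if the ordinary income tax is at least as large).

Ordinary income tax:
  ₹198,000 × 8% = ₹15,840
  ₹519,000 × 19% = ₹98,610
  ₹100,400 × 32% = ₹32,128
  → ₹146,578

Alternative floor tax:
  Adjusted income: ₹817,400 + ₹271,800 + ₹247,600 + ₹212,400 = ₹1,549,200
  Less exemption ₹42,000 → base ₹1,507,200
  ₹1,507,200 × 16% = ₹241,152

Excess of alternative floor tax over ordinary income tax: ₹241,152 − ₹146,578 = ₹94,574.

₹94,574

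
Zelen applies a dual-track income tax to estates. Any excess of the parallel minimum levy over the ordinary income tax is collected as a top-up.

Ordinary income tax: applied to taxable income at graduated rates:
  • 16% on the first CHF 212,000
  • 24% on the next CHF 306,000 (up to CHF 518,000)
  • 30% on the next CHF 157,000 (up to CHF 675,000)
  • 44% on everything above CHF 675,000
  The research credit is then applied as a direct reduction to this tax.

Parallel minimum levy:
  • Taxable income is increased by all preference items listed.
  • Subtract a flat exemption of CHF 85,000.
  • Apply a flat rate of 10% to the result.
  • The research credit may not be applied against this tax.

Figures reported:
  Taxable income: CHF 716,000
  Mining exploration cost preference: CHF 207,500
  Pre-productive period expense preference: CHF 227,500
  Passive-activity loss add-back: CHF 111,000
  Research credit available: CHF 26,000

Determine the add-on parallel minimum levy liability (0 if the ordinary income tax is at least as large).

Ordinary income tax:
  CHF 212,000 × 16% = CHF 33,920
  CHF 306,000 × 24% = CHF 73,440
  CHF 157,000 × 30% = CHF 47,100
  CHF 41,000 × 44% = CHF 18,040
  → CHF 172,500
  Less research credit CHF 26,000 → CHF 146,500

Parallel minimum levy:
  Adjusted income: CHF 716,000 + CHF 207,500 + CHF 227,500 + CHF 111,000 = CHF 1,262,000
  Less exemption CHF 85,000 → base CHF 1,177,000
  CHF 1,177,000 × 10% = CHF 117,700

CHF 117,700 ≤ CHF 146,500, so no add-on is due.

CHF 0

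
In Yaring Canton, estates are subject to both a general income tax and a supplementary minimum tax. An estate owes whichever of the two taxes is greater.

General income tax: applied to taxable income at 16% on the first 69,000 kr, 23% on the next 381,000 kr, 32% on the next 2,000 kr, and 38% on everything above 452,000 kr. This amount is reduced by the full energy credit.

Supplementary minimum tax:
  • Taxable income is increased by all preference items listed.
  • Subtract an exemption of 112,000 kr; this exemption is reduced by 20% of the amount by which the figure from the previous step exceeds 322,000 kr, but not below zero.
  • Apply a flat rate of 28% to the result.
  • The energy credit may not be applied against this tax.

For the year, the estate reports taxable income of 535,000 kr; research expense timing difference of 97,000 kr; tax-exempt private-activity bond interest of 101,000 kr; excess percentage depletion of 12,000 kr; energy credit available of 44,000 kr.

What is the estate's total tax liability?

200,928 kr

Supplementary minimum tax:
  Adjusted income: 535,000 kr + 97,000 kr + 101,000 kr + 12,000 kr = 745,000 kr
  Exemption: 112,000 kr − 20% × (745,000 kr − 322,000 kr) = 112,000 kr − 84,600 kr = 27,400 kr
  Base: 745,000 kr − 27,400 kr = 717,600 kr
  717,600 kr × 28% = 200,928 kr

General income tax:
  69,000 kr × 16% = 11,040 kr
  381,000 kr × 23% = 87,630 kr
  2,000 kr × 32% = 640 kr
  83,000 kr × 38% = 31,540 kr
  → 130,850 kr
  Less energy credit 44,000 kr → 86,850 kr

200,928 kr > 86,850 kr, so the supplementary minimum tax is the binding amount.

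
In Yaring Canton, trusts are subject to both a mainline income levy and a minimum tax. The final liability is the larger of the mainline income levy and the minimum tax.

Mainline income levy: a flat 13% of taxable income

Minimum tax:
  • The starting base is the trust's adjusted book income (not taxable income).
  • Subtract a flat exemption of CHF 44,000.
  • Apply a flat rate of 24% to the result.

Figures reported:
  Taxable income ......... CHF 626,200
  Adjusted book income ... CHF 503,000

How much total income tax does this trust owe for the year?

CHF 110,160

Mainline income levy:
  CHF 626,200 × 13% = CHF 81,406

Minimum tax:
  Base (adjusted book income): CHF 503,000
  Less exemption CHF 44,000 → base CHF 459,000
  CHF 459,000 × 24% = CHF 110,160

CHF 110,160 > CHF 81,406, so the minimum tax is the binding amount.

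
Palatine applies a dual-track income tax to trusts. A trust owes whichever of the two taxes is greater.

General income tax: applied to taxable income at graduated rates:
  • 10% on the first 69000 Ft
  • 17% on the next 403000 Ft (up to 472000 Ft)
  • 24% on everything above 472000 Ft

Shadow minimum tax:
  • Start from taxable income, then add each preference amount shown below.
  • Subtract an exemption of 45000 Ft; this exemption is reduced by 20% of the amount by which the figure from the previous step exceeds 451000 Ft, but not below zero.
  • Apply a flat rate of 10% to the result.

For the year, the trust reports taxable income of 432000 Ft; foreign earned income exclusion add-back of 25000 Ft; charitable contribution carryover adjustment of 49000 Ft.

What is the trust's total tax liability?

Shadow minimum tax:
  Adjusted income: 432000 Ft + 25000 Ft + 49000 Ft = 506000 Ft
  Exemption: 45000 Ft − 20% × (506000 Ft − 451000 Ft) = 45000 Ft − 11000 Ft = 34000 Ft
  Base: 506000 Ft − 34000 Ft = 472000 Ft
  472000 Ft × 10% = 47200 Ft

General income tax:
  69000 Ft × 10% = 6900 Ft
  363000 Ft × 17% = 61710 Ft
  → 68610 Ft

68610 Ft > 47200 Ft, so the general income tax governs.

68610 Ft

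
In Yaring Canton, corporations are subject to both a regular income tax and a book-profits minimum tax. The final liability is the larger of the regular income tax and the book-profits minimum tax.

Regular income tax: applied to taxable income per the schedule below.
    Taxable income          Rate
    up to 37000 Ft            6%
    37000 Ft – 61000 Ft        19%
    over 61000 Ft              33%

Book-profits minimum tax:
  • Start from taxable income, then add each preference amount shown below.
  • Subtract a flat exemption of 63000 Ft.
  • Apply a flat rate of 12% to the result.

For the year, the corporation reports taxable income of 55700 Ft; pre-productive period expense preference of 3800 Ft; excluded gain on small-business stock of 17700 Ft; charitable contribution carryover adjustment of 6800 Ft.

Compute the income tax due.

5773 Ft

Regular income tax:
  37000 Ft × 6% = 2220 Ft
  18700 Ft × 19% = 3553 Ft
  → 5773 Ft

Book-profits minimum tax:
  Adjusted income: 55700 Ft + 3800 Ft + 17700 Ft + 6800 Ft = 84000 Ft
  Less exemption 63000 Ft → base 21000 Ft
  21000 Ft × 12% = 2520 Ft

5773 Ft > 2520 Ft, so the regular income tax governs.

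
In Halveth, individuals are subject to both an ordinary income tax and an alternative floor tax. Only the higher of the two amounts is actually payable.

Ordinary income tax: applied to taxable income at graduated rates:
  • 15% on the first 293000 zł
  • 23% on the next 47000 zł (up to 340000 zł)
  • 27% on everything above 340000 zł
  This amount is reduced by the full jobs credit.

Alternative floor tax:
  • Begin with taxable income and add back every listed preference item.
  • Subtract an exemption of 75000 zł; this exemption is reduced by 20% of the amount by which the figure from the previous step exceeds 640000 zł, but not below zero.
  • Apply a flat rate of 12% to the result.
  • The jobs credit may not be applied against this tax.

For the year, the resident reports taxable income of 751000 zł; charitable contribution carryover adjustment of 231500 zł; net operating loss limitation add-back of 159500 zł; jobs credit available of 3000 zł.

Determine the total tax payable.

Ordinary income tax:
  293000 zł × 15% = 43950 zł
  47000 zł × 23% = 10810 zł
  411000 zł × 27% = 110970 zł
  → 165730 zł
  Less jobs credit 3000 zł → 162730 zł

Alternative floor tax:
  Adjusted income: 751000 zł + 231500 zł + 159500 zł = 1142000 zł
  Exemption: 20% × (1142000 zł − 640000 zł) = 100400 zł ≥ 75000 zł, so the exemption is fully phased out
  Base: 1142000 zł − 0 zł = 1142000 zł
  1142000 zł × 12% = 137040 zł

162730 zł > 137040 zł, so the ordinary income tax governs.

162730 zł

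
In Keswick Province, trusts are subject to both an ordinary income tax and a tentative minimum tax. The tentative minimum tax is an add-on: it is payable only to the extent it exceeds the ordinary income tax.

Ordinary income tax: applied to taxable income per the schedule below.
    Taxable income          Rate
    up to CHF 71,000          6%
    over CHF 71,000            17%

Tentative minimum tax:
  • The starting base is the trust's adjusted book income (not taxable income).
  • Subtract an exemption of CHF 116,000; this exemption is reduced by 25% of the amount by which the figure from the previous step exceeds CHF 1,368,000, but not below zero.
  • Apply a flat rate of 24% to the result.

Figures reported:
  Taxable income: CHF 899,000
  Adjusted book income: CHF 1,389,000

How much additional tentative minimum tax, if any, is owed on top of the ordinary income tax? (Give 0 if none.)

Ordinary income tax:
  CHF 71,000 × 6% = CHF 4,260
  CHF 828,000 × 17% = CHF 140,760
  → CHF 145,020

Tentative minimum tax:
  Base (adjusted book income): CHF 1,389,000
  Exemption: CHF 116,000 − 25% × (CHF 1,389,000 − CHF 1,368,000) = CHF 116,000 − CHF 5,250 = CHF 110,750
  Base: CHF 1,389,000 − CHF 110,750 = CHF 1,278,250
  CHF 1,278,250 × 24% = CHF 306,780

Excess of tentative minimum tax over ordinary income tax: CHF 306,780 − CHF 145,020 = CHF 161,760.

CHF 161,760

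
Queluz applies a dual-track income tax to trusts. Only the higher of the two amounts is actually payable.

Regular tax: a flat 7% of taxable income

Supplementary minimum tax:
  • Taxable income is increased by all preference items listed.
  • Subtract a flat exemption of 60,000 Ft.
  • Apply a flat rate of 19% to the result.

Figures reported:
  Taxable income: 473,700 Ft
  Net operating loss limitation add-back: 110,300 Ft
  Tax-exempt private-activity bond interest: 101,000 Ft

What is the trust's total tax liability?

Supplementary minimum tax:
  Adjusted income: 473,700 Ft + 110,300 Ft + 101,000 Ft = 685,000 Ft
  Less exemption 60,000 Ft → base 625,000 Ft
  625,000 Ft × 19% = 118,750 Ft

Regular tax:
  473,700 Ft × 7% = 33,159 Ft

118,750 Ft > 33,159 Ft, so the supplementary minimum tax is the binding amount.

118,750 Ft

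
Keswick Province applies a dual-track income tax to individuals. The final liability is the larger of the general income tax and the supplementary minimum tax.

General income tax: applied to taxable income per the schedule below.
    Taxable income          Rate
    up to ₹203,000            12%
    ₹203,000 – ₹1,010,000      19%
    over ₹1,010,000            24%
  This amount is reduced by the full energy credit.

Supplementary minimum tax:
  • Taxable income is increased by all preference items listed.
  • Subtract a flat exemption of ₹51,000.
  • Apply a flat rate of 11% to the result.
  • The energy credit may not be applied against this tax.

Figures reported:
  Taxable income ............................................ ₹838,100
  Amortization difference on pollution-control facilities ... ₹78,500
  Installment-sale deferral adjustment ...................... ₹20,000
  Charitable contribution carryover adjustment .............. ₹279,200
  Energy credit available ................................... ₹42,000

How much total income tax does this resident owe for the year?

₹128,128

Supplementary minimum tax:
  Adjusted income: ₹838,100 + ₹78,500 + ₹20,000 + ₹279,200 = ₹1,215,800
  Less exemption ₹51,000 → base ₹1,164,800
  ₹1,164,800 × 11% = ₹128,128

General income tax:
  ₹203,000 × 12% = ₹24,360
  ₹635,100 × 19% = ₹120,669
  → ₹145,029
  Less energy credit ₹42,000 → ₹103,029

₹128,128 > ₹103,029, so the supplementary minimum tax is the binding amount.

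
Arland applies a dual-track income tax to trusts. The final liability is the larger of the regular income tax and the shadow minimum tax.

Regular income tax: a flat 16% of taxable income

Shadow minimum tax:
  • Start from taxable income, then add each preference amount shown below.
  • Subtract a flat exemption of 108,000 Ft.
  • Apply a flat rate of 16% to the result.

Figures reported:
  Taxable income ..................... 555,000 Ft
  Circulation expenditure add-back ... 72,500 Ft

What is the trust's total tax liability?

Regular income tax:
  555,000 Ft × 16% = 88,800 Ft

Shadow minimum tax:
  Adjusted income: 555,000 Ft + 72,500 Ft = 627,500 Ft
  Less exemption 108,000 Ft → base 519,500 Ft
  519,500 Ft × 16% = 83,120 Ft

88,800 Ft > 83,120 Ft, so the regular income tax governs.

88,800 Ft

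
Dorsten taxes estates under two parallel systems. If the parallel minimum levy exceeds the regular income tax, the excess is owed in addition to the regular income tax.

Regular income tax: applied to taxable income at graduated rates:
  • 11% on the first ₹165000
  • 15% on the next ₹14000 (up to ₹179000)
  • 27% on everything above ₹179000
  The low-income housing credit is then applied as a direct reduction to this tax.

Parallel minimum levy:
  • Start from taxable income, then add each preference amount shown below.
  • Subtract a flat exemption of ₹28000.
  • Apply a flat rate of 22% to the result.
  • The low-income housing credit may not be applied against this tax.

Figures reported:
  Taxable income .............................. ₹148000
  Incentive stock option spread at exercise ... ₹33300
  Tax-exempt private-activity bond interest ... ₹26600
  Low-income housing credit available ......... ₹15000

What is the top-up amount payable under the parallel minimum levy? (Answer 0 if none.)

Parallel minimum levy:
  Adjusted income: ₹148000 + ₹33300 + ₹26600 = ₹207900
  Less exemption ₹28000 → base ₹179900
  ₹179900 × 22% = ₹39578

Regular income tax:
  ₹148000 × 11% = ₹16280
  Less low-income housing credit ₹15000 → ₹1280

Excess of parallel minimum levy over regular income tax: ₹39578 − ₹1280 = ₹38298.

₹38298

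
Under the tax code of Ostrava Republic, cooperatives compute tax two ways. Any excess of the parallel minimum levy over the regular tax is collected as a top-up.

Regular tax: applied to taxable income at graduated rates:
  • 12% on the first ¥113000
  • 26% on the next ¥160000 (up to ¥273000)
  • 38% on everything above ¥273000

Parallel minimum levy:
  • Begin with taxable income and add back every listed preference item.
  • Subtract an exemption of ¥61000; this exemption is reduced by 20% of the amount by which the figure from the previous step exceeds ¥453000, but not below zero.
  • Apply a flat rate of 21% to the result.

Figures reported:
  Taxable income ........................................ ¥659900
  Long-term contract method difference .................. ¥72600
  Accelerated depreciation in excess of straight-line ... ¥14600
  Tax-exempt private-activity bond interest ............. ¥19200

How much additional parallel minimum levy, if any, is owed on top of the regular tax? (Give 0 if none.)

¥0

Regular tax:
  ¥113000 × 12% = ¥13560
  ¥160000 × 26% = ¥41600
  ¥386900 × 38% = ¥147022
  → ¥202182

Parallel minimum levy:
  Adjusted income: ¥659900 + ¥72600 + ¥14600 + ¥19200 = ¥766300
  Exemption: 20% × (¥766300 − ¥453000) = ¥62660 ≥ ¥61000, so the exemption is fully phased out
  Base: ¥766300 − ¥0 = ¥766300
  ¥766300 × 21% = ¥160923

¥160923 ≤ ¥202182, so no add-on is due.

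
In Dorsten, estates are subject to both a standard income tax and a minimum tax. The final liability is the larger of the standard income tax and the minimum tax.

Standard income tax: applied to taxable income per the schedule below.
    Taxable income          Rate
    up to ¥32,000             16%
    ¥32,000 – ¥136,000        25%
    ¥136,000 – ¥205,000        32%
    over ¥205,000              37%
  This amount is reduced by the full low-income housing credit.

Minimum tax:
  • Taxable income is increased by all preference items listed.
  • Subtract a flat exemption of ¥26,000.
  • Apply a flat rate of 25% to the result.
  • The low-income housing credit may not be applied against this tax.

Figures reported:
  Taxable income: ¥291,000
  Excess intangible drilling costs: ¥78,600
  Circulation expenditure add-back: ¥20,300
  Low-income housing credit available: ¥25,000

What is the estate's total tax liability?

Standard income tax:
  ¥32,000 × 16% = ¥5,120
  ¥104,000 × 25% = ¥26,000
  ¥69,000 × 32% = ¥22,080
  ¥86,000 × 37% = ¥31,820
  → ¥85,020
  Less low-income housing credit ¥25,000 → ¥60,020

Minimum tax:
  Adjusted income: ¥291,000 + ¥78,600 + ¥20,300 = ¥389,900
  Less exemption ¥26,000 → base ¥363,900
  ¥363,900 × 25% = ¥90,975

¥90,975 > ¥60,020, so the minimum tax is the binding amount.

¥90,975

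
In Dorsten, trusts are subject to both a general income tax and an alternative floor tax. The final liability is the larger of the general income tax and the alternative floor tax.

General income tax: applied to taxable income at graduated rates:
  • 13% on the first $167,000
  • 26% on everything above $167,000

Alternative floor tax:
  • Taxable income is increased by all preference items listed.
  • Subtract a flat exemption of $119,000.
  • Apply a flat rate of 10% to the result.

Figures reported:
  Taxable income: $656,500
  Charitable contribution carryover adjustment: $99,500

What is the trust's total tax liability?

General income tax:
  $167,000 × 13% = $21,710
  $489,500 × 26% = $127,270
  → $148,980

Alternative floor tax:
  Adjusted income: $656,500 + $99,500 = $756,000
  Less exemption $119,000 → base $637,000
  $637,000 × 10% = $63,700

$148,980 > $63,700, so the general income tax governs.

$148,980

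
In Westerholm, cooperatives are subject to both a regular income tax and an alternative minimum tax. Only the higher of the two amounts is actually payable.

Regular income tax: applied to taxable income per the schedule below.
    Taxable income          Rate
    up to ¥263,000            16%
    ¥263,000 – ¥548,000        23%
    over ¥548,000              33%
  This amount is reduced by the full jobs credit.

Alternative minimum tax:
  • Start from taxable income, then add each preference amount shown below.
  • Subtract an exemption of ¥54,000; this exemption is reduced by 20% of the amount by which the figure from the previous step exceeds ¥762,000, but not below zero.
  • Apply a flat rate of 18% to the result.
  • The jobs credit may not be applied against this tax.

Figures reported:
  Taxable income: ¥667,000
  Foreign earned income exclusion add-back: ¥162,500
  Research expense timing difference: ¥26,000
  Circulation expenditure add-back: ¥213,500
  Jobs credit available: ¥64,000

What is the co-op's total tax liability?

¥192,420

Regular income tax:
  ¥263,000 × 16% = ¥42,080
  ¥285,000 × 23% = ¥65,550
  ¥119,000 × 33% = ¥39,270
  → ¥146,900
  Less jobs credit ¥64,000 → ¥82,900

Alternative minimum tax:
  Adjusted income: ¥667,000 + ¥162,500 + ¥26,000 + ¥213,500 = ¥1,069,000
  Exemption: 20% × (¥1,069,000 − ¥762,000) = ¥61,400 ≥ ¥54,000, so the exemption is fully phased out
  Base: ¥1,069,000 − ¥0 = ¥1,069,000
  ¥1,069,000 × 18% = ¥192,420

¥192,420 > ¥82,900, so the alternative minimum tax is the binding amount.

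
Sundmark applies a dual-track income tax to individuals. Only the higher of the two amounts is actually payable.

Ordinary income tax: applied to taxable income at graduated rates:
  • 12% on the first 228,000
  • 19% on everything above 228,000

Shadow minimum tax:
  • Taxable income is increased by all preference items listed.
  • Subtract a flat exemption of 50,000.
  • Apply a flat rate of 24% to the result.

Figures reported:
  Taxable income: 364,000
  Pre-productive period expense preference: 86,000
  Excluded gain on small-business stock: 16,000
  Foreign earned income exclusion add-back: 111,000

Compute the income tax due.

Shadow minimum tax:
  Adjusted income: 364,000 + 86,000 + 16,000 + 111,000 = 577,000
  Less exemption 50,000 → base 527,000
  527,000 × 24% = 126,480

Ordinary income tax:
  228,000 × 12% = 27,360
  136,000 × 19% = 25,840
  → 53,200

126,480 > 53,200, so the shadow minimum tax is the binding amount.

126,480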